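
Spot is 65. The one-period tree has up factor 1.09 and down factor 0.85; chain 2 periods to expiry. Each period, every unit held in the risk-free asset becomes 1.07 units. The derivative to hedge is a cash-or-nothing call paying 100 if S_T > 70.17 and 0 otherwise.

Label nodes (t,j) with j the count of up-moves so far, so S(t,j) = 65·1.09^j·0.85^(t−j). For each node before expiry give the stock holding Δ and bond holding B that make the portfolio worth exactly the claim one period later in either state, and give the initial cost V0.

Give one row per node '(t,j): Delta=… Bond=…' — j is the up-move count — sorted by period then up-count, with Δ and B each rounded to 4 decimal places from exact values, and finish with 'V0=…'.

Under the risk-neutral measure, an up-move has probability p* = (R−d)/(u−d) = 0.9167 and values discount at R = 1.07.
Payoff layer (t=2): V(2,0)=0.0000, V(2,1)=0.0000, V(2,2)=100.0000
Node (1,0) S=55.2500: V=(p*·0.0000+(1−p*)·0.0000)/1.07=0.0000; Δ=(0.0000−0.0000)/(60.2225−46.9625)=0.0000; B=V−Δ·S=0.0000
Node (1,1) S=70.8500: V=(p*·100.0000+(1−p*)·0.0000)/1.07=85.6698; Δ=(100.0000−0.0000)/(77.2265−60.2225)=5.8810; B=V−Δ·S=-330.9969
Node (0,0) S=65.0000: V=(p*·85.6698+(1−p*)·0.0000)/1.07=73.3931; Δ=(85.6698−0.0000)/(70.8500−55.2500)=5.4917; B=V−Δ·S=-283.5643
Check: Δ(0,0)·S0 + B(0,0) = 73.3931 = V0.

(0,0): Delta=5.4917 Bond=-283.5643
(1,0): Delta=0.0000 Bond=0.0000
(1,1): Delta=5.8810 Bond=-330.9969
V0=73.3931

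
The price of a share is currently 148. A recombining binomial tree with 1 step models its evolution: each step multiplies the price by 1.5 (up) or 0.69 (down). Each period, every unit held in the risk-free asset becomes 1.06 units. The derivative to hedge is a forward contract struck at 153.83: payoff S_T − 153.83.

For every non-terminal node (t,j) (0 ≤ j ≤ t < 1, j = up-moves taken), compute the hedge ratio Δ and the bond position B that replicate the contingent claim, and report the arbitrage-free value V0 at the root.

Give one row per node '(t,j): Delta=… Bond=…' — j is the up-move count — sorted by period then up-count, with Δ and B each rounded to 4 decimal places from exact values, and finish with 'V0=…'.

Risk-neutral probability p* = (R−d)/(u−d) = (1.06−0.69)/(1.5−0.69) = 0.4568.
Terminal values V(1,·): V(1,0)=-51.7100, V(1,1)=68.1700
Node (0,0) S=148.0000: V=(p*·68.1700+(1−p*)·-51.7100)/1.06=2.8774; Δ=(68.1700−-51.7100)/(222.0000−102.1200)=1.0000; B=V−Δ·S=-145.1226
Self-financing check: at every node Δ·S+B equals the discounted successor values.

(0,0): Delta=1.0000 Bond=-145.1226
V0=2.8774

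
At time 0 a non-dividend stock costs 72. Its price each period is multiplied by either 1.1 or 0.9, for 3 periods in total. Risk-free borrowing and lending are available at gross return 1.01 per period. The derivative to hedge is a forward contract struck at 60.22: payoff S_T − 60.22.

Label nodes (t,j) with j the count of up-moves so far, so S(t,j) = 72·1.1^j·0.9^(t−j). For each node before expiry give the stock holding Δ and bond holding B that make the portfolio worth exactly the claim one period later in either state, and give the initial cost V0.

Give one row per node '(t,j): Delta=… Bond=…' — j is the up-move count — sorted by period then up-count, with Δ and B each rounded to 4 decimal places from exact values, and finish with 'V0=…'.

Since d<R<u, set p* = (R−d)/(u−d) = 0.5500; price each node as the discounted p*-expectation of its children.
Payoff layer (t=3): V(3,0)=-7.7320, V(3,1)=3.9320, V(3,2)=18.1880, V(3,3)=35.6120
  t=2,j=0: stock 58.3200 → up 64.1520 (V=3.9320), down 52.4880 (V=-7.7320). Price -1.3038; hedge Δ=1.0000, bond B=-59.6238.
  t=2,j=1: stock 71.2800 → up 78.4080 (V=18.1880), down 64.1520 (V=3.9320). Price 11.6562; hedge Δ=1.0000, bond B=-59.6238.
  t=2,j=2: stock 87.1200 → up 95.8320 (V=35.6120), down 78.4080 (V=18.1880). Price 27.4962; hedge Δ=1.0000, bond B=-59.6238.
  t=1,j=0: stock 64.8000 → up 71.2800 (V=11.6562), down 58.3200 (V=-1.3038). Price 5.7666; hedge Δ=1.0000, bond B=-59.0334.
  t=1,j=1: stock 79.2000 → up 87.1200 (V=27.4962), down 71.2800 (V=11.6562). Price 20.1666; hedge Δ=1.0000, bond B=-59.0334.
  t=0,j=0: stock 72.0000 → up 79.2000 (V=20.1666), down 64.8000 (V=5.7666). Price 13.5511; hedge Δ=1.0000, bond B=-58.4489.
Self-financing check: at every node Δ·S+B equals the discounted successor values.

(0,0): Delta=1.0000 Bond=-58.4489
(1,0): Delta=1.0000 Bond=-59.0334
(1,1): Delta=1.0000 Bond=-59.0334
(2,0): Delta=1.0000 Bond=-59.6238
(2,1): Delta=1.0000 Bond=-59.6238
(2,2): Delta=1.0000 Bond=-59.6238
V0=13.5511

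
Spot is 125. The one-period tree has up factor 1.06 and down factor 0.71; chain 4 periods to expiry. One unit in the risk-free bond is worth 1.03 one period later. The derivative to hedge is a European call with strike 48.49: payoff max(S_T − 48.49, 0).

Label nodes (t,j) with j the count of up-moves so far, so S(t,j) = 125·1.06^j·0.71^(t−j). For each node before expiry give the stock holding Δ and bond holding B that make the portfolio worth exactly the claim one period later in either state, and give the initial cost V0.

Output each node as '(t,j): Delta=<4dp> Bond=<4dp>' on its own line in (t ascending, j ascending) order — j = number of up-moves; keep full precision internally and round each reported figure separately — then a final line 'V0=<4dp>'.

Since d<R<u, set p* = (R−d)/(u−d) = 0.9143; price each node as the discounted p*-expectation of its children.
Payoff layer (t=4): V(4,0)=0.0000, V(4,1)=0.0000, V(4,2)=22.3108, V(4,3)=57.2127, V(4,4)=109.3196
  t=3,j=0: stock 44.7389 → up 47.4232 (V=0.0000), down 31.7646 (V=0.0000). Price 0.0000; hedge Δ=0.0000, bond B=0.0000.
  t=3,j=1: stock 66.7933 → up 70.8008 (V=22.3108), down 47.4232 (V=0.0000). Price 19.8044; hedge Δ=0.9544, bond B=-43.9409.
  t=3,j=2: stock 99.7195 → up 105.7027 (V=57.2127), down 70.8008 (V=22.3108). Price 52.6418; hedge Δ=1.0000, bond B=-47.0777.
  t=3,j=3: stock 148.8770 → up 157.8096 (V=109.3196), down 105.7027 (V=57.2127). Price 101.7993; hedge Δ=1.0000, bond B=-47.0777.
  t=2,j=0: stock 63.0125 → up 66.7933 (V=19.8044), down 44.7389 (V=0.0000). Price 17.5795; hedge Δ=0.8980, bond B=-39.0044.
  t=2,j=1: stock 94.0750 → up 99.7195 (V=52.6418), down 66.7932 (V=19.8044). Price 48.3759; hedge Δ=0.9973, bond B=-45.4454.
  t=2,j=2: stock 140.4500 → up 148.8770 (V=101.7993), down 99.7195 (V=52.6418). Price 94.7435; hedge Δ=1.0000, bond B=-45.7065.
  t=1,j=0: stock 88.7500 → up 94.0750 (V=48.3759), down 63.0125 (V=17.5795). Price 44.4041; hedge Δ=0.9914, bond B=-43.5858.
  t=1,j=1: stock 132.5000 → up 140.4500 (V=94.7435), down 94.0750 (V=48.3759). Price 88.1254; hedge Δ=0.9998, bond B=-44.3535.
  t=0,j=0: stock 125.0000 → up 132.5000 (V=88.1254), down 88.7500 (V=44.4041). Price 81.9202; hedge Δ=0.9993, bond B=-42.9978.
The time-0 hedge costs 81.9202, which is the no-arbitrage price.

(0,0): Delta=0.9993 Bond=-42.9978
(1,0): Delta=0.9914 Bond=-43.5858
(1,1): Delta=0.9998 Bond=-44.3535
(2,0): Delta=0.8980 Bond=-39.0044
(2,1): Delta=0.9973 Bond=-45.4454
(2,2): Delta=1.0000 Bond=-45.7065
(3,0): Delta=0.0000 Bond=0.0000
(3,1): Delta=0.9544 Bond=-43.9409
(3,2): Delta=1.0000 Bond=-47.0777
(3,3): Delta=1.0000 Bond=-47.0777
V0=81.9202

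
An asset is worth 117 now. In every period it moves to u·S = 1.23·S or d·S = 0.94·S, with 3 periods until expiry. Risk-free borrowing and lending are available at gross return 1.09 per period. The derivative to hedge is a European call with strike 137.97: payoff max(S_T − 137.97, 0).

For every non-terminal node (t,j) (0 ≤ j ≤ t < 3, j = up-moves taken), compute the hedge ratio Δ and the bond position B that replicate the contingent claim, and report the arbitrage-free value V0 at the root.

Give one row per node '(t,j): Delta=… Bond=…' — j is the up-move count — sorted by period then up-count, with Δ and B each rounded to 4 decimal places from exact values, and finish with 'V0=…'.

Since d<R<u, set p* = (R−d)/(u−d) = 0.5172; price each node as the discounted p*-expectation of its children.
Terminal payoffs: V(3,0)=0.0000, V(3,1)=0.0000, V(3,2)=28.4187, V(3,3)=79.7514
(2,0): S=103.3812. Δ = (V_up−V_dn)/(S_up−S_dn) = (0.0000−0.0000)/(127.1589−97.1783) = 0.0000. V = [p*·0.0000 + (1−p*)·0.0000]/1.09 = 0.0000. B = V − Δ·S = 0.0000.
(2,1): S=135.2754. Δ = (V_up−V_dn)/(S_up−S_dn) = (28.4187−0.0000)/(166.3887−127.1589) = 0.7244. V = [p*·28.4187 + (1−p*)·0.0000]/1.09 = 13.4856. B = V − Δ·S = -84.5100.
(2,2): S=177.0093. Δ = (V_up−V_dn)/(S_up−S_dn) = (79.7514−28.4187)/(217.7214−166.3887) = 1.0000. V = [p*·79.7514 + (1−p*)·28.4187]/1.09 = 50.4313. B = V − Δ·S = -126.5780.
(1,0): S=109.9800. Δ = (V_up−V_dn)/(S_up−S_dn) = (13.4856−0.0000)/(135.2754−103.3812) = 0.4228. V = [p*·13.4856 + (1−p*)·0.0000]/1.09 = 6.3994. B = V − Δ·S = -40.1028.
(1,1): S=143.9100. Δ = (V_up−V_dn)/(S_up−S_dn) = (50.4313−13.4856)/(177.0093−135.2754) = 0.8853. V = [p*·50.4313 + (1−p*)·13.4856]/1.09 = 29.9041. B = V − Δ·S = -97.4948.
(0,0): S=117.0000. Δ = (V_up−V_dn)/(S_up−S_dn) = (29.9041−6.3994)/(143.9100−109.9800) = 0.6927. V = [p*·29.9041 + (1−p*)·6.3994]/1.09 = 17.0248. B = V − Δ·S = -64.0260.
Root portfolio cost Δ·117+B reproduces V0=17.0248.

(0,0): Delta=0.6927 Bond=-64.0260
(1,0): Delta=0.4228 Bond=-40.1028
(1,1): Delta=0.8853 Bond=-97.4948
(2,0): Delta=0.0000 Bond=0.0000
(2,1): Delta=0.7244 Bond=-84.5100
(2,2): Delta=1.0000 Bond=-126.5780
V0=17.0248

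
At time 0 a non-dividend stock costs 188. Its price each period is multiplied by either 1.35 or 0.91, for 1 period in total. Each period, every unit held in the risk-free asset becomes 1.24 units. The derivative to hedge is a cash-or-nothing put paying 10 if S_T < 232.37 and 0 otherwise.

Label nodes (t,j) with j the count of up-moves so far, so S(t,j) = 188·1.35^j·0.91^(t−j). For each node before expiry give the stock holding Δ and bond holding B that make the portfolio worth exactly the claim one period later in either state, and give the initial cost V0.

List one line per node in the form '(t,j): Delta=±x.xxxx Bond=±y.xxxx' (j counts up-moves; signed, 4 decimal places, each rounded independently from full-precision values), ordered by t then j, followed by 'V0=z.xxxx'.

(0,0): Delta=-0.1209 Bond=24.7434
V0=2.0161

The replicating-portfolio and risk-neutral prices coincide; use p* = (1.24−0.91)/(1.35−0.91) = 0.7500 for the latter.
At expiry t=1: V(1,0)=10.0000, V(1,1)=0.0000
(0,0): S=188.0000. Δ = (V_up−V_dn)/(S_up−S_dn) = (0.0000−10.0000)/(253.8000−171.0800) = -0.1209. V = [p*·0.0000 + (1−p*)·10.0000]/1.24 = 2.0161. B = V − Δ·S = 24.7434.
Self-financing check: at every node Δ·S+B equals the discounted successor values.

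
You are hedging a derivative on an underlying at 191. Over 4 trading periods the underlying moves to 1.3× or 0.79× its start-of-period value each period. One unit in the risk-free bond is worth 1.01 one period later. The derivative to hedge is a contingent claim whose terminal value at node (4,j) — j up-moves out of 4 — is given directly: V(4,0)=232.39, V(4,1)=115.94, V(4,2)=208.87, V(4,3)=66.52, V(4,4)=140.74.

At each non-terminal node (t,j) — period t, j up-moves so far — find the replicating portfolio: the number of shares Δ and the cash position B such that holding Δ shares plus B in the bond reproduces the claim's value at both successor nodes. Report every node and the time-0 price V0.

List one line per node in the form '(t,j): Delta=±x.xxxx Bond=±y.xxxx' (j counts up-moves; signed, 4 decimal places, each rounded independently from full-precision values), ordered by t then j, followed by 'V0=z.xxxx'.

No-arbitrage ⇒ martingale measure with p* = (R−d)/(u−d) = 0.4314.
At expiry t=4: V(4,0)=232.3900, V(4,1)=115.9400, V(4,2)=208.8700, V(4,3)=66.5200, V(4,4)=140.7400
(3,0): S=94.1704. Δ = (V_up−V_dn)/(S_up−S_dn) = (115.9400−232.3900)/(122.4216−74.3947) = -2.4247. V = [p*·115.9400 + (1−p*)·232.3900]/1.01 = 180.3531. B = V − Δ·S = 408.6865.
(3,1): S=154.9640. Δ = (V_up−V_dn)/(S_up−S_dn) = (208.8700−115.9400)/(201.4532−122.4216) = 1.1759. V = [p*·208.8700 + (1−p*)·115.9400]/1.01 = 154.4826. B = V − Δ·S = -27.7331.
(3,2): S=255.0041. Δ = (V_up−V_dn)/(S_up−S_dn) = (66.5200−208.8700)/(331.5053−201.4532) = -1.0946. V = [p*·66.5200 + (1−p*)·208.8700]/1.01 = 146.0041. B = V − Δ·S = 425.1217.
(3,3): S=419.6270. Δ = (V_up−V_dn)/(S_up−S_dn) = (140.7400−66.5200)/(545.5151−331.5053) = 0.3468. V = [p*·140.7400 + (1−p*)·66.5200]/1.01 = 97.5609. B = V − Δ·S = -47.9685.
(2,0): S=119.2031. Δ = (V_up−V_dn)/(S_up−S_dn) = (154.4826−180.3531)/(154.9640−94.1704) = -0.4255. V = [p*·154.4826 + (1−p*)·180.3531]/1.01 = 167.5181. B = V − Δ·S = 218.2446.
(2,1): S=196.1570. Δ = (V_up−V_dn)/(S_up−S_dn) = (146.0041−154.4826)/(255.0041−154.9640) = -0.0848. V = [p*·146.0041 + (1−p*)·154.4826]/1.01 = 149.3319. B = V − Δ·S = 165.9565.
(2,2): S=322.7900. Δ = (V_up−V_dn)/(S_up−S_dn) = (97.5609−146.0041)/(419.6270−255.0041) = -0.2943. V = [p*·97.5609 + (1−p*)·146.0041]/1.01 = 123.8683. B = V − Δ·S = 218.8550.
(1,0): S=150.8900. Δ = (V_up−V_dn)/(S_up−S_dn) = (149.3319−167.5181)/(196.1570−119.2031) = -0.2363. V = [p*·149.3319 + (1−p*)·167.5181]/1.01 = 158.0922. B = V − Δ·S = 193.7514.
(1,1): S=248.3000. Δ = (V_up−V_dn)/(S_up−S_dn) = (123.8683−149.3319)/(322.7900−196.1570) = -0.2011. V = [p*·123.8683 + (1−p*)·149.3319]/1.01 = 136.9778. B = V − Δ·S = 186.9064.
(0,0): S=191.0000. Δ = (V_up−V_dn)/(S_up−S_dn) = (136.9778−158.0922)/(248.3000−150.8900) = -0.2168. V = [p*·136.9778 + (1−p*)·158.0922]/1.01 = 147.5089. B = V − Δ·S = 188.9096.
The time-0 hedge costs 147.5089, which is the no-arbitrage price.

(0,0): Delta=-0.2168 Bond=188.9096
(1,0): Delta=-0.2363 Bond=193.7514
(1,1): Delta=-0.2011 Bond=186.9064
(2,0): Delta=-0.4255 Bond=218.2446
(2,1): Delta=-0.0848 Bond=165.9565
(2,2): Delta=-0.2943 Bond=218.8550
(3,0): Delta=-2.4247 Bond=408.6865
(3,1): Delta=1.1759 Bond=-27.7331
(3,2): Delta=-1.0946 Bond=425.1217
(3,3): Delta=0.3468 Bond=-47.9685
V0=147.5089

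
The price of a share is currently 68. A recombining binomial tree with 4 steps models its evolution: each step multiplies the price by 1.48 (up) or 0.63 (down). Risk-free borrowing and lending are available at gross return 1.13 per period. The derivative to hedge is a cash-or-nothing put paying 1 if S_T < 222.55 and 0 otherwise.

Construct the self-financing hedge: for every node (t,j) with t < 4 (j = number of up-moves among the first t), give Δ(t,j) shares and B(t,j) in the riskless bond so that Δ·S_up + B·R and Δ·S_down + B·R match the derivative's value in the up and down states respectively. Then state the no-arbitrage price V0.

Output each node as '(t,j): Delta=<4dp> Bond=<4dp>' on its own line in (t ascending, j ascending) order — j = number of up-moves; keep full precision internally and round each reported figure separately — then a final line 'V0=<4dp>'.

(0,0): Delta=-0.0024 Bond=0.7058
(1,0): Delta=0.0000 Bond=0.6931
(1,1): Delta=-0.0032 Bond=0.8708
(2,0): Delta=0.0000 Bond=0.7831
(2,1): Delta=0.0000 Bond=0.7831
(2,2): Delta=-0.0041 Bond=1.1246
(3,0): Delta=0.0000 Bond=0.8850
(3,1): Delta=0.0000 Bond=0.8850
(3,2): Delta=0.0000 Bond=0.8850
(3,3): Delta=-0.0053 Bond=1.5409
V0=0.5399

Since d<R<u, set p* = (R−d)/(u−d) = 0.5882; price each node as the discounted p*-expectation of its children.
Payoff layer (t=4): V(4,0)=1.0000, V(4,1)=1.0000, V(4,2)=1.0000, V(4,3)=1.0000, V(4,4)=0.0000
Node (3,0) S=17.0032: V=(p*·1.0000+(1−p*)·1.0000)/1.13=0.8850; Δ=(1.0000−1.0000)/(25.1647−10.7120)=0.0000; B=V−Δ·S=0.8850
Node (3,1) S=39.9440: V=(p*·1.0000+(1−p*)·1.0000)/1.13=0.8850; Δ=(1.0000−1.0000)/(59.1171−25.1647)=0.0000; B=V−Δ·S=0.8850
Node (3,2) S=93.8367: V=(p*·1.0000+(1−p*)·1.0000)/1.13=0.8850; Δ=(1.0000−1.0000)/(138.8784−59.1171)=0.0000; B=V−Δ·S=0.8850
Node (3,3) S=220.4419: V=(p*·0.0000+(1−p*)·1.0000)/1.13=0.3644; Δ=(0.0000−1.0000)/(326.2539−138.8784)=-0.0053; B=V−Δ·S=1.5409
Node (2,0) S=26.9892: V=(p*·0.8850+(1−p*)·0.8850)/1.13=0.7831; Δ=(0.8850−0.8850)/(39.9440−17.0032)=0.0000; B=V−Δ·S=0.7831
Node (2,1) S=63.4032: V=(p*·0.8850+(1−p*)·0.8850)/1.13=0.7831; Δ=(0.8850−0.8850)/(93.8367−39.9440)=0.0000; B=V−Δ·S=0.7831
Node (2,2) S=148.9472: V=(p*·0.3644+(1−p*)·0.8850)/1.13=0.5122; Δ=(0.3644−0.8850)/(220.4419−93.8367)=-0.0041; B=V−Δ·S=1.1246
Node (1,0) S=42.8400: V=(p*·0.7831+(1−p*)·0.7831)/1.13=0.6931; Δ=(0.7831−0.7831)/(63.4032−26.9892)=0.0000; B=V−Δ·S=0.6931
Node (1,1) S=100.6400: V=(p*·0.5122+(1−p*)·0.7831)/1.13=0.5520; Δ=(0.5122−0.7831)/(148.9472−63.4032)=-0.0032; B=V−Δ·S=0.8708
Node (0,0) S=68.0000: V=(p*·0.5520+(1−p*)·0.6931)/1.13=0.5399; Δ=(0.5520−0.6931)/(100.6400−42.8400)=-0.0024; B=V−Δ·S=0.7058
The time-0 hedge costs 0.5399, which is the no-arbitrage price.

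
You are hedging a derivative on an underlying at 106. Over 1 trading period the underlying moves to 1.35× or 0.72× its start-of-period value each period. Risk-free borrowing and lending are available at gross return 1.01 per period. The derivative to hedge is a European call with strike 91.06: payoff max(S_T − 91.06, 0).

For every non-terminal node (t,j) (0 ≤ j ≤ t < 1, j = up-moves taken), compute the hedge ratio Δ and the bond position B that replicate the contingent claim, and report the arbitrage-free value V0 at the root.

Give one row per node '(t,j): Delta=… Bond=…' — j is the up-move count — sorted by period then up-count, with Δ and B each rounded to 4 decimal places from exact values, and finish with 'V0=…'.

(0,0): Delta=0.7793 Bond=-58.8854
V0=23.7177

Under the risk-neutral measure, an up-move has probability p* = (R−d)/(u−d) = 0.4603 and values discount at R = 1.01.
Terminal payoffs: V(1,0)=0.0000, V(1,1)=52.0400
  t=0,j=0: stock 106.0000 → up 143.1000 (V=52.0400), down 76.3200 (V=0.0000). Price 23.7177; hedge Δ=0.7793, bond B=-58.8854.
Each (Δ,B) replicates both successor values, so the strategy is self-financing and V0 is arbitrage-free.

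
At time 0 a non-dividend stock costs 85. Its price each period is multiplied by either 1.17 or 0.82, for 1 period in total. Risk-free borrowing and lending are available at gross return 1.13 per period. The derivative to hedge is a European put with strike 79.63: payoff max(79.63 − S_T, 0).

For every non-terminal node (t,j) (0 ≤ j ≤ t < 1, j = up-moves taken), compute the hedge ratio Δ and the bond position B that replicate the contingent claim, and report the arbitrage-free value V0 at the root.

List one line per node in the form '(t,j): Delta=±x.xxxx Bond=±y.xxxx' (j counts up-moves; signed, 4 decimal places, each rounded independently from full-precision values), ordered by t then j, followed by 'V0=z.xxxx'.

The replicating-portfolio and risk-neutral prices coincide; use p* = (1.13−0.82)/(1.17−0.82) = 0.8857 for the latter.
Terminal payoffs: V(1,0)=9.9300, V(1,1)=0.0000
Node (0,0) S=85.0000: V=(p*·0.0000+(1−p*)·9.9300)/1.13=1.0043; Δ=(0.0000−9.9300)/(99.4500−69.7000)=-0.3338; B=V−Δ·S=29.3757
Self-financing check: at every node Δ·S+B equals the discounted successor values.

(0,0): Delta=-0.3338 Bond=29.3757
V0=1.0043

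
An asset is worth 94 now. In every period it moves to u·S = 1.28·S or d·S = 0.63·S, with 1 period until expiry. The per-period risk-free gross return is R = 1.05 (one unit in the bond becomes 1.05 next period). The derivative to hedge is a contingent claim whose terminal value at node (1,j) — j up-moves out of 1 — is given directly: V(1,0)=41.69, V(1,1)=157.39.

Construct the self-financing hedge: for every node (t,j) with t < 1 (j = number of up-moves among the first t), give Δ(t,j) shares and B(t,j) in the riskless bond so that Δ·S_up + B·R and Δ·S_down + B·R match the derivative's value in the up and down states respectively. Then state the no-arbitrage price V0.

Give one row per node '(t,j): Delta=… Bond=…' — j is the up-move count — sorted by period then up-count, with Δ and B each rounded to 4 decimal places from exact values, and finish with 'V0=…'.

(0,0): Delta=1.8936 Bond=-67.0952
V0=110.9048

The replicating-portfolio and risk-neutral prices coincide; use p* = (1.05−0.63)/(1.28−0.63) = 0.6462 for the latter.
At expiry t=1: V(1,0)=41.6900, V(1,1)=157.3900
Node (0,0) S=94.0000: V=(p*·157.3900+(1−p*)·41.6900)/1.05=110.9048; Δ=(157.3900−41.6900)/(120.3200−59.2200)=1.8936; B=V−Δ·S=-67.0952
Root portfolio cost Δ·94+B reproduces V0=110.9048.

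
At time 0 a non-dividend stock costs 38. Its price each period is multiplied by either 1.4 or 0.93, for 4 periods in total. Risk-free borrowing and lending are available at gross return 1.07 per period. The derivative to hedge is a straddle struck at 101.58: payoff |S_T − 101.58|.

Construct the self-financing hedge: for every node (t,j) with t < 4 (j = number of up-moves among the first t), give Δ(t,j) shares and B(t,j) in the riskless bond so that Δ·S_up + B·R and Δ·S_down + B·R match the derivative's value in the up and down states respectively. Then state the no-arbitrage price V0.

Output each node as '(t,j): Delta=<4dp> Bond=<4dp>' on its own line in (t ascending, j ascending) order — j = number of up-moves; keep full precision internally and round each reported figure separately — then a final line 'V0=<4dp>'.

Since d<R<u, set p* = (R−d)/(u−d) = 0.2979; price each node as the discounted p*-expectation of its children.
At expiry t=4: V(4,0)=73.1540, V(4,1)=58.7882, V(4,2)=37.1622, V(4,3)=4.6070, V(4,4)=44.4008
(3,0): S=30.5656. Δ = (V_up−V_dn)/(S_up−S_dn) = (58.7882−73.1540)/(42.7918−28.4260) = -1.0000. V = [p*·58.7882 + (1−p*)·73.1540]/1.07 = 64.3690. B = V − Δ·S = 94.9346.
(3,1): S=46.0127. Δ = (V_up−V_dn)/(S_up−S_dn) = (37.1622−58.7882)/(64.4178−42.7918) = -1.0000. V = [p*·37.1622 + (1−p*)·58.7882]/1.07 = 48.9219. B = V − Δ·S = 94.9346.
(3,2): S=69.2664. Δ = (V_up−V_dn)/(S_up−S_dn) = (4.6070−37.1622)/(96.9730−64.4178) = -1.0000. V = [p*·4.6070 + (1−p*)·37.1622]/1.07 = 25.6682. B = V − Δ·S = 94.9346.
(3,3): S=104.2720. Δ = (V_up−V_dn)/(S_up−S_dn) = (44.4008−4.6070)/(145.9808−96.9730) = 0.8120. V = [p*·44.4008 + (1−p*)·4.6070]/1.07 = 15.3836. B = V − Δ·S = -69.2839.
(2,0): S=32.8662. Δ = (V_up−V_dn)/(S_up−S_dn) = (48.9219−64.3690)/(46.0127−30.5656) = -1.0000. V = [p*·48.9219 + (1−p*)·64.3690]/1.07 = 55.8577. B = V − Δ·S = 88.7239.
(2,1): S=49.4760. Δ = (V_up−V_dn)/(S_up−S_dn) = (25.6682−48.9219)/(69.2664−46.0127) = -1.0000. V = [p*·25.6682 + (1−p*)·48.9219]/1.07 = 39.2479. B = V − Δ·S = 88.7239.
(2,2): S=74.4800. Δ = (V_up−V_dn)/(S_up−S_dn) = (15.3836−25.6682)/(104.2720−69.2664) = -0.2938. V = [p*·15.3836 + (1−p*)·25.6682]/1.07 = 21.1259. B = V − Δ·S = 43.0079.
(1,0): S=35.3400. Δ = (V_up−V_dn)/(S_up−S_dn) = (39.2479−55.8577)/(49.4760−32.8662) = -1.0000. V = [p*·39.2479 + (1−p*)·55.8577]/1.07 = 47.5795. B = V − Δ·S = 82.9195.
(1,1): S=53.2000. Δ = (V_up−V_dn)/(S_up−S_dn) = (21.1259−39.2479)/(74.4800−49.4760) = -0.7248. V = [p*·21.1259 + (1−p*)·39.2479]/1.07 = 31.6354. B = V − Δ·S = 70.1929.
(0,0): S=38.0000. Δ = (V_up−V_dn)/(S_up−S_dn) = (31.6354−47.5795)/(53.2000−35.3400) = -0.8927. V = [p*·31.6354 + (1−p*)·47.5795]/1.07 = 40.0282. B = V − Δ·S = 73.9520.
The time-0 hedge costs 40.0282, which is the no-arbitrage price.

(0,0): Delta=-0.8927 Bond=73.9520
(1,0): Delta=-1.0000 Bond=82.9195
(1,1): Delta=-0.7248 Bond=70.1929
(2,0): Delta=-1.0000 Bond=88.7239
(2,1): Delta=-1.0000 Bond=88.7239
(2,2): Delta=-0.2938 Bond=43.0079
(3,0): Delta=-1.0000 Bond=94.9346
(3,1): Delta=-1.0000 Bond=94.9346
(3,2): Delta=-1.0000 Bond=94.9346
(3,3): Delta=0.8120 Bond=-69.2839
V0=40.0282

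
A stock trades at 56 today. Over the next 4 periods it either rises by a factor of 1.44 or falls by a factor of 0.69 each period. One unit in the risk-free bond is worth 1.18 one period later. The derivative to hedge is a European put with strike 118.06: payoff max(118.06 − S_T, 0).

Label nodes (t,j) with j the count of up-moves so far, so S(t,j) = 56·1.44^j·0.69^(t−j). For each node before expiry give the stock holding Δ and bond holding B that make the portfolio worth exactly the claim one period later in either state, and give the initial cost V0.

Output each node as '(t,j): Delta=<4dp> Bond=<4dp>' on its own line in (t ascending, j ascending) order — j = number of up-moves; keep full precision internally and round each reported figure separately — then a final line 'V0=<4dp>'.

Risk-neutral probability p* = (R−d)/(u−d) = (1.18−0.69)/(1.44−0.69) = 0.6533.
Terminal payoffs: V(4,0)=105.3664, V(4,1)=91.5690, V(4,2)=62.7745, V(4,3)=2.6816, V(4,4)=0.0000
Node (3,0) S=18.3965: V=(p*·91.5690+(1−p*)·105.3664)/1.18=81.6543; Δ=(91.5690−105.3664)/(26.4910−12.6936)=-1.0000; B=V−Δ·S=100.0508
Node (3,1) S=38.3927: V=(p*·62.7745+(1−p*)·91.5690)/1.18=61.6581; Δ=(62.7745−91.5690)/(55.2855−26.4910)=-1.0000; B=V−Δ·S=100.0508
Node (3,2) S=80.1239: V=(p*·2.6816+(1−p*)·62.7745)/1.18=19.9269; Δ=(2.6816−62.7745)/(115.3784−55.2855)=-1.0000; B=V−Δ·S=100.0508
Node (3,3) S=167.2151: V=(p*·0.0000+(1−p*)·2.6816)/1.18=0.7878; Δ=(0.0000−2.6816)/(240.7897−115.3784)=-0.0214; B=V−Δ·S=4.3632
Node (2,0) S=26.6616: V=(p*·61.6581+(1−p*)·81.6543)/1.18=58.1273; Δ=(61.6581−81.6543)/(38.3927−18.3965)=-1.0000; B=V−Δ·S=84.7889
Node (2,1) S=55.6416: V=(p*·19.9269+(1−p*)·61.6581)/1.18=29.1473; Δ=(19.9269−61.6581)/(80.1239−38.3927)=-1.0000; B=V−Δ·S=84.7889
Node (2,2) S=116.1216: V=(p*·0.7878+(1−p*)·19.9269)/1.18=6.2904; Δ=(0.7878−19.9269)/(167.2151−80.1239)=-0.2198; B=V−Δ·S=31.8093
Node (1,0) S=38.6400: V=(p*·29.1473+(1−p*)·58.1273)/1.18=33.2150; Δ=(29.1473−58.1273)/(55.6416−26.6616)=-1.0000; B=V−Δ·S=71.8550
Node (1,1) S=80.6400: V=(p*·6.2904+(1−p*)·29.1473)/1.18=12.0459; Δ=(6.2904−29.1473)/(116.1216−55.6416)=-0.3779; B=V−Δ·S=42.5216
Node (0,0) S=56.0000: V=(p*·12.0459+(1−p*)·33.2150)/1.18=16.4275; Δ=(12.0459−33.2150)/(80.6400−38.6400)=-0.5040; B=V−Δ·S=44.6530
Each (Δ,B) replicates both successor values, so the strategy is self-financing and V0 is arbitrage-free.

(0,0): Delta=-0.5040 Bond=44.6530
(1,0): Delta=-1.0000 Bond=71.8550
(1,1): Delta=-0.3779 Bond=42.5216
(2,0): Delta=-1.0000 Bond=84.7889
(2,1): Delta=-1.0000 Bond=84.7889
(2,2): Delta=-0.2198 Bond=31.8093
(3,0): Delta=-1.0000 Bond=100.0508
(3,1): Delta=-1.0000 Bond=100.0508
(3,2): Delta=-1.0000 Bond=100.0508
(3,3): Delta=-0.0214 Bond=4.3632
V0=16.4275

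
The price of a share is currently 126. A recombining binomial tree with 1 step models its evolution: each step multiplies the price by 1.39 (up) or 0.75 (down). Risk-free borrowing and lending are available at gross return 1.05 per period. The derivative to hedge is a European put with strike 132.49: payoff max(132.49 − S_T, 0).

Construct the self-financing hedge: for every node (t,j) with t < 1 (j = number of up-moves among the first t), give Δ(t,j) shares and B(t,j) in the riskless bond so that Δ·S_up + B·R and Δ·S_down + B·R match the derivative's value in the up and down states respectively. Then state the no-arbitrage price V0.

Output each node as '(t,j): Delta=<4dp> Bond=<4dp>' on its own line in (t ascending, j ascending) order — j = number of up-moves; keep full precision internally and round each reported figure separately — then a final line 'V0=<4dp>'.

(0,0): Delta=-0.4711 Bond=78.5805
V0=19.2211

Risk-neutral probability p* = (R−d)/(u−d) = (1.05−0.75)/(1.39−0.75) = 0.4688.
Payoff layer (t=1): V(1,0)=37.9900, V(1,1)=0.0000
  t=0,j=0: stock 126.0000 → up 175.1400 (V=0.0000), down 94.5000 (V=37.9900). Price 19.2211; hedge Δ=-0.4711, bond B=78.5805.
Check: Δ(0,0)·S0 + B(0,0) = 19.2211 = V0.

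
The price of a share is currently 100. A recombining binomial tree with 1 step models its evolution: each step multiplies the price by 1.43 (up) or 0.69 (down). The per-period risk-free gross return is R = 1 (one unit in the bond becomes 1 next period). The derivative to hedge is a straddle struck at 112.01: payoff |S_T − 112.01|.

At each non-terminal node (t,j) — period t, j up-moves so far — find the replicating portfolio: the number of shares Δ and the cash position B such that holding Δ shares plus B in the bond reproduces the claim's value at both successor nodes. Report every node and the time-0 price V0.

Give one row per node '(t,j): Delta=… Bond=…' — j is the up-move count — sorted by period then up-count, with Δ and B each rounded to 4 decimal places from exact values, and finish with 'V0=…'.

Under the risk-neutral measure, an up-move has probability p* = (R−d)/(u−d) = 0.4189 and values discount at R = 1.
Terminal payoffs: V(1,0)=43.0100, V(1,1)=30.9900
  t=0,j=0: stock 100.0000 → up 143.0000 (V=30.9900), down 69.0000 (V=43.0100). Price 37.9746; hedge Δ=-0.1624, bond B=54.2178.
The time-0 hedge costs 37.9746, which is the no-arbitrage price.

(0,0): Delta=-0.1624 Bond=54.2178
V0=37.9746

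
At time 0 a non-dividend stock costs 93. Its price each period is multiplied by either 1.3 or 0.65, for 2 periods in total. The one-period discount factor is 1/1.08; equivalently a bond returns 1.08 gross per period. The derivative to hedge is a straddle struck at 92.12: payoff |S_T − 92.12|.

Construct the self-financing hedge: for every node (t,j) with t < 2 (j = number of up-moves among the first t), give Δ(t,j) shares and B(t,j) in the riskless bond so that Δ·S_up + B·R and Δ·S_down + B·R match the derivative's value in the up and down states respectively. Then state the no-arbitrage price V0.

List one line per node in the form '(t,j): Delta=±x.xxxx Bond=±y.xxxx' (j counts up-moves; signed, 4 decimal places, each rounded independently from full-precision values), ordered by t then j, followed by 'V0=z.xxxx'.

(0,0): Delta=0.3183 Bond=5.1902
(1,0): Delta=-1.0000 Bond=85.2963
(1,1): Delta=0.6555 Bond=-35.1667
V0=34.7916

Since d<R<u, set p* = (R−d)/(u−d) = 0.6615; price each node as the discounted p*-expectation of its children.
Terminal values V(2,·): V(2,0)=52.8275, V(2,1)=13.5350, V(2,2)=65.0500
(1,0): S=60.4500. Δ = (V_up−V_dn)/(S_up−S_dn) = (13.5350−52.8275)/(78.5850−39.2925) = -1.0000. V = [p*·13.5350 + (1−p*)·52.8275]/1.08 = 24.8463. B = V − Δ·S = 85.2963.
(1,1): S=120.9000. Δ = (V_up−V_dn)/(S_up−S_dn) = (65.0500−13.5350)/(157.1700−78.5850) = 0.6555. V = [p*·65.0500 + (1−p*)·13.5350]/1.08 = 44.0872. B = V − Δ·S = -35.1667.
(0,0): S=93.0000. Δ = (V_up−V_dn)/(S_up−S_dn) = (44.0872−24.8463)/(120.9000−60.4500) = 0.3183. V = [p*·44.0872 + (1−p*)·24.8463]/1.08 = 34.7916. B = V − Δ·S = 5.1902.
Each (Δ,B) replicates both successor values, so the strategy is self-financing and V0 is arbitrage-free.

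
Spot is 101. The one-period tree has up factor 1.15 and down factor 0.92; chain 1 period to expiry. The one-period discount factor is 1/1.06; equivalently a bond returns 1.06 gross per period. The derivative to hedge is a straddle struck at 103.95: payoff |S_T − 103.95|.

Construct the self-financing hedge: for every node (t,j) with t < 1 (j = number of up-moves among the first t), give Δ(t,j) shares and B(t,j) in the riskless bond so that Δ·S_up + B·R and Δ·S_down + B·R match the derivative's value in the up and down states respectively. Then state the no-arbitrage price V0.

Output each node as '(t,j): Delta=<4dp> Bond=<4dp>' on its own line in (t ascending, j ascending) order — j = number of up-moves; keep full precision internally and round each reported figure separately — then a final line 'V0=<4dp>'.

(0,0): Delta=0.0504 Bond=5.9906
V0=11.0775

The replicating-portfolio and risk-neutral prices coincide; use p* = (1.06−0.92)/(1.15−0.92) = 0.6087 for the latter.
Terminal payoffs: V(1,0)=11.0300, V(1,1)=12.2000
(0,0): S=101.0000. Δ = (V_up−V_dn)/(S_up−S_dn) = (12.2000−11.0300)/(116.1500−92.9200) = 0.0504. V = [p*·12.2000 + (1−p*)·11.0300]/1.06 = 11.0775. B = V − Δ·S = 5.9906.
Each (Δ,B) replicates both successor values, so the strategy is self-financing and V0 is arbitrage-free.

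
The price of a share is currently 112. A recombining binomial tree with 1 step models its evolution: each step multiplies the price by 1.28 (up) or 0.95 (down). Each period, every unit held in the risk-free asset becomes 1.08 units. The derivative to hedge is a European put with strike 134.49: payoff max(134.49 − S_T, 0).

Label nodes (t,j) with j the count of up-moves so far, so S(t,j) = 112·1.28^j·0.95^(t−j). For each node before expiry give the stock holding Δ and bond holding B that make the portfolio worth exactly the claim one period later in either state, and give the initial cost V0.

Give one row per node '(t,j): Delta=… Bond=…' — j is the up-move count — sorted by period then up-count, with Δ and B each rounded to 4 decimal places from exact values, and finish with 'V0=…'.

Since d<R<u, set p* = (R−d)/(u−d) = 0.3939; price each node as the discounted p*-expectation of its children.
Terminal values V(1,·): V(1,0)=28.0900, V(1,1)=0.0000
  t=0,j=0: stock 112.0000 → up 143.3600 (V=0.0000), down 106.4000 (V=28.0900). Price 15.7632; hedge Δ=-0.7600, bond B=100.8844.
The time-0 hedge costs 15.7632, which is the no-arbitrage price.

(0,0): Delta=-0.7600 Bond=100.8844
V0=15.7632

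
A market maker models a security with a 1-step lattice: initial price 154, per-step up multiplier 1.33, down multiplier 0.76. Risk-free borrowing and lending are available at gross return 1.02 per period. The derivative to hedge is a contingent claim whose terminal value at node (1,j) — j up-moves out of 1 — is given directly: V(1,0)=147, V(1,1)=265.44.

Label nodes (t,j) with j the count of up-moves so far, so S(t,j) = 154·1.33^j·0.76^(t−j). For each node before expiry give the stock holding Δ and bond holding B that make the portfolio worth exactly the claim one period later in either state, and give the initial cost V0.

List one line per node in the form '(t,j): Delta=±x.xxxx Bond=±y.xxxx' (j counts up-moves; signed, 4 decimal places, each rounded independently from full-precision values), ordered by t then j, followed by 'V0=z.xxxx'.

Since d<R<u, set p* = (R−d)/(u−d) = 0.4561; price each node as the discounted p*-expectation of its children.
Payoff layer (t=1): V(1,0)=147.0000, V(1,1)=265.4400
Node (0,0) S=154.0000: V=(p*·265.4400+(1−p*)·147.0000)/1.02=197.0836; Δ=(265.4400−147.0000)/(204.8200−117.0400)=1.3493; B=V−Δ·S=-10.7059
The time-0 hedge costs 197.0836, which is the no-arbitrage price.

(0,0): Delta=1.3493 Bond=-10.7059
V0=197.0836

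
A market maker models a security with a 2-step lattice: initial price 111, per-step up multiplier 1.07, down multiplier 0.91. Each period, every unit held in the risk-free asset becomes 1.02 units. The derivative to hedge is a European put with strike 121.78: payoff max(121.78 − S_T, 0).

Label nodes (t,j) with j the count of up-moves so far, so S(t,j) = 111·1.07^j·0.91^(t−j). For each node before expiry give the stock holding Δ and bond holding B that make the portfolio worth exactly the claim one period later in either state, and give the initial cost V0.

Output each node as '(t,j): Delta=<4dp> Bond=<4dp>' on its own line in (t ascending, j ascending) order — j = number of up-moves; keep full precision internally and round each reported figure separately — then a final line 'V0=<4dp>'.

The replicating-portfolio and risk-neutral prices coincide; use p* = (1.02−0.91)/(1.07−0.91) = 0.6875 for the latter.
Payoff layer (t=2): V(2,0)=29.8609, V(2,1)=13.6993, V(2,2)=0.0000
Node (1,0) S=101.0100: V=(p*·13.6993+(1−p*)·29.8609)/1.02=18.3822; Δ=(13.6993−29.8609)/(108.0807−91.9191)=-1.0000; B=V−Δ·S=119.3922
Node (1,1) S=118.7700: V=(p*·0.0000+(1−p*)·13.6993)/1.02=4.1971; Δ=(0.0000−13.6993)/(127.0839−108.0807)=-0.7209; B=V−Δ·S=89.8177
Node (0,0) S=111.0000: V=(p*·4.1971+(1−p*)·18.3822)/1.02=8.4607; Δ=(4.1971−18.3822)/(118.7700−101.0100)=-0.7987; B=V−Δ·S=97.1174
Root portfolio cost Δ·111+B reproduces V0=8.4607.

(0,0): Delta=-0.7987 Bond=97.1174
(1,0): Delta=-1.0000 Bond=119.3922
(1,1): Delta=-0.7209 Bond=89.8177
V0=8.4607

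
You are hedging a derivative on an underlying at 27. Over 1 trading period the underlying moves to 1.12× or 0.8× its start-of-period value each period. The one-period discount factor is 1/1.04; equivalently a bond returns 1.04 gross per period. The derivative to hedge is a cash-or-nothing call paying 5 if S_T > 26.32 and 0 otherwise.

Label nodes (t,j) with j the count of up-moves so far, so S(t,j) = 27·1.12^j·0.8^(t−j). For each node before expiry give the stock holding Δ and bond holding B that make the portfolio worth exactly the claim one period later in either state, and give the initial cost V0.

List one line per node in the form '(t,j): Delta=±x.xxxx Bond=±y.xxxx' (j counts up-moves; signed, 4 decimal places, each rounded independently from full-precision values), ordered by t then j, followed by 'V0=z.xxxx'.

The replicating-portfolio and risk-neutral prices coincide; use p* = (1.04−0.8)/(1.12−0.8) = 0.7500 for the latter.
At expiry t=1: V(1,0)=0.0000, V(1,1)=5.0000
(0,0): S=27.0000. Δ = (V_up−V_dn)/(S_up−S_dn) = (5.0000−0.0000)/(30.2400−21.6000) = 0.5787. V = [p*·5.0000 + (1−p*)·0.0000]/1.04 = 3.6058. B = V − Δ·S = -12.0192.
Each (Δ,B) replicates both successor values, so the strategy is self-financing and V0 is arbitrage-free.

(0,0): Delta=0.5787 Bond=-12.0192
V0=3.6058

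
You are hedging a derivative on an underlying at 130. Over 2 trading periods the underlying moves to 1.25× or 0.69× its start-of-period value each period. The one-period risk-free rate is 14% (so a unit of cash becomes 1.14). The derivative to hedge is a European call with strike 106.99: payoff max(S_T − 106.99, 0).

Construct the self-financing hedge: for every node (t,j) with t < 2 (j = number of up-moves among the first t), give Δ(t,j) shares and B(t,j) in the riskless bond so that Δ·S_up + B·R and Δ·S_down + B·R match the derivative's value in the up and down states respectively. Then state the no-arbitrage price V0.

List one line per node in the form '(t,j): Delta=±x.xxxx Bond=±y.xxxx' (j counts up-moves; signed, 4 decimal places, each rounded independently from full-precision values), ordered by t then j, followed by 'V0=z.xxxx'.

(0,0): Delta=0.8933 Bond=-67.1106
(1,0): Delta=0.1022 Bond=-5.5500
(1,1): Delta=1.0000 Bond=-93.8509
V0=49.0136

Risk-neutral probability p* = (R−d)/(u−d) = (1.14−0.69)/(1.25−0.69) = 0.8036.
Terminal payoffs: V(2,0)=0.0000, V(2,1)=5.1350, V(2,2)=96.1350
  t=1,j=0: stock 89.7000 → up 112.1250 (V=5.1350), down 61.8930 (V=0.0000). Price 3.6196; hedge Δ=0.1022, bond B=-5.5500.
  t=1,j=1: stock 162.5000 → up 203.1250 (V=96.1350), down 112.1250 (V=5.1350). Price 68.6491; hedge Δ=1.0000, bond B=-93.8509.
  t=0,j=0: stock 130.0000 → up 162.5000 (V=68.6491), down 89.7000 (V=3.6196). Price 49.0136; hedge Δ=0.8933, bond B=-67.1106.
Each (Δ,B) replicates both successor values, so the strategy is self-financing and V0 is arbitrage-free.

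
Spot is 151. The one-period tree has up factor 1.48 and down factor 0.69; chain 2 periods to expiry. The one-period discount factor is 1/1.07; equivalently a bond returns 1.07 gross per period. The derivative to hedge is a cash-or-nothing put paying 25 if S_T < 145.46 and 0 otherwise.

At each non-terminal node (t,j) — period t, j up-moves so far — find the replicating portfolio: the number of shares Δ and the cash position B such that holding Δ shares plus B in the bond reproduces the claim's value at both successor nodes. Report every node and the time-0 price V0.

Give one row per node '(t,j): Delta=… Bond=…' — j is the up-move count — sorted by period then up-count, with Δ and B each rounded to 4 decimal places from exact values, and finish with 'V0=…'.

(0,0): Delta=-0.1017 Bond=21.2307
(1,0): Delta=-0.3037 Bond=43.7714
(1,1): Delta=0.0000 Bond=0.0000
V0=5.8815

Under the risk-neutral measure, an up-move has probability p* = (R−d)/(u−d) = 0.4810 and values discount at R = 1.07.
Payoff layer (t=2): V(2,0)=25.0000, V(2,1)=0.0000, V(2,2)=0.0000
  t=1,j=0: stock 104.1900 → up 154.2012 (V=0.0000), down 71.8911 (V=25.0000). Price 12.1259; hedge Δ=-0.3037, bond B=43.7714.
  t=1,j=1: stock 223.4800 → up 330.7504 (V=0.0000), down 154.2012 (V=0.0000). Price 0.0000; hedge Δ=0.0000, bond B=0.0000.
  t=0,j=0: stock 151.0000 → up 223.4800 (V=0.0000), down 104.1900 (V=12.1259). Price 5.8815; hedge Δ=-0.1017, bond B=21.2307.
The time-0 hedge costs 5.8815, which is the no-arbitrage price.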